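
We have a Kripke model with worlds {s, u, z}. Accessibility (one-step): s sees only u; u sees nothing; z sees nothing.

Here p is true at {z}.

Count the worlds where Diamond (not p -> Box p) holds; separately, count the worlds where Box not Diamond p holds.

1 and 3

For Diamond (not p -> Box p):
s: successors {u}; not p -> Box p there: u:T. ✓
u: no successors, so Diamond (not p -> Box p) fails. ✗
z: no successors, so Diamond (not p -> Box p) fails. ✗
— 1 world.
For Box not Diamond p:
s: successors {u}; not Diamond p there: u:T. ✓
u: no successors, so Box not Diamond p holds vacuously. ✓
z: no successors, so Box not Diamond p holds vacuously. ✓
— 3 worlds.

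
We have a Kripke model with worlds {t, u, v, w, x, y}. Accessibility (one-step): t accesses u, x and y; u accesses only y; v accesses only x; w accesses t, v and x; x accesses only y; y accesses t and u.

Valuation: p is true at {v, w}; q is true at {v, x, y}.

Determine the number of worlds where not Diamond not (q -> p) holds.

1

t: Diamond not (q -> p) is T. ✗
u: Diamond not (q -> p) is T. ✗
v: Diamond not (q -> p) is T. ✗
w: Diamond not (q -> p) is T. ✗
x: Diamond not (q -> p) is T. ✗
y: Diamond not (q -> p) is F. ✓
Satisfying worlds: {y}.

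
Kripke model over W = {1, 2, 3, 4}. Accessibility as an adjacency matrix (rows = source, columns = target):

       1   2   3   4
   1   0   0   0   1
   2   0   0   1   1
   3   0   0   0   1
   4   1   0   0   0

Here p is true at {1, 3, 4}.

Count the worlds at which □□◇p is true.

4

1: successors {4}; □◇p there: 4:T. ✓
2: successors {3, 4}; □◇p there: 3:T, 4:T. ✓
3: successors {4}; □◇p there: 4:T. ✓
4: successors {1}; □◇p there: 1:T. ✓
Satisfying worlds: {1, 2, 3, 4}.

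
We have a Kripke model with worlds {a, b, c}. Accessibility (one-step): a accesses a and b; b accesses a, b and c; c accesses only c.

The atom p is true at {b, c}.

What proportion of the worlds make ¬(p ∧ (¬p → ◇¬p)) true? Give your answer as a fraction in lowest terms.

1/3

a: p ∧ (¬p → ◇¬p) is F. ✓
b: p ∧ (¬p → ◇¬p) is T. ✗
c: p ∧ (¬p → ◇¬p) is T. ✗
That's 1 of 3 worlds, so 1/3.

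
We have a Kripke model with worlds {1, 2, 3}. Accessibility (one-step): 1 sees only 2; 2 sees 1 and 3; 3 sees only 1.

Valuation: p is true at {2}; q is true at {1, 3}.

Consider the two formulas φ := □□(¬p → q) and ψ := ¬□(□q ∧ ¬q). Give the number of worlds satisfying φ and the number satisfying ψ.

3 and 2

For □□(¬p → q):
1: successors {2}; □(¬p → q) there: 2:T. ✓
2: successors {1, 3}; □(¬p → q) there: 1:T, 3:T. ✓
3: successors {1}; □(¬p → q) there: 1:T. ✓
— 3 worlds.
For ¬□(□q ∧ ¬q):
1: □(□q ∧ ¬q) is T. ✗
2: □(□q ∧ ¬q) is F. ✓
3: □(□q ∧ ¬q) is F. ✓
— 2 worlds.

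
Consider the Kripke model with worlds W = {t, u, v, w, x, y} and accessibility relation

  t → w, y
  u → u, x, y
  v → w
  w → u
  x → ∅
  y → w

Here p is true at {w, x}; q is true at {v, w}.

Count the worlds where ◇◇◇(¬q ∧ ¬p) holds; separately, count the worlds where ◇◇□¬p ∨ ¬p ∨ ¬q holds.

For ◇◇◇(¬q ∧ ¬p):
t: successors {w, y}; ◇◇(¬q ∧ ¬p) there: w:T, y:T. ✓
u: successors {u, x, y}; ◇◇(¬q ∧ ¬p) there: u:T, x:F, y:T. ✓
v: successors {w}; ◇◇(¬q ∧ ¬p) there: w:T. ✓
w: successors {u}; ◇◇(¬q ∧ ¬p) there: u:T. ✓
x: no successors, so ◇◇◇(¬q ∧ ¬p) fails. ✗
y: successors {w}; ◇◇(¬q ∧ ¬p) there: w:T. ✓
— 5 worlds.
For ◇◇□¬p ∨ ¬p ∨ ¬q:
t: ◇◇□¬p is T, ¬p ∨ ¬q is T. ✓
u: ◇◇□¬p is T, ¬p ∨ ¬q is T. ✓
v: ◇◇□¬p is F, ¬p ∨ ¬q is T. ✓
w: ◇◇□¬p is T, ¬p ∨ ¬q is F. ✓
x: ◇◇□¬p is F, ¬p ∨ ¬q is T. ✓
y: ◇◇□¬p is F, ¬p ∨ ¬q is T. ✓
— 6 worlds.

5 and 6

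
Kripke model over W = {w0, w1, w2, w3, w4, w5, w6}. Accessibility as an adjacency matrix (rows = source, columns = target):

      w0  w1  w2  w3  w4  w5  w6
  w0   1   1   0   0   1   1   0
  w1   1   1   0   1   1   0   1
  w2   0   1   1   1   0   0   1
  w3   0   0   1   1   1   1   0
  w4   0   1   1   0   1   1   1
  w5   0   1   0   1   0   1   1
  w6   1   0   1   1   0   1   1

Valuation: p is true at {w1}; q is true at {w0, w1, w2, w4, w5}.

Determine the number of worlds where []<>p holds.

1

w0: successors {w0, w1, w4, w5}; <>p there: w0:T, w1:T, w4:T, w5:T. ✓
w1: successors {w0, w1, w3, w4, w6}; <>p there: w0:T, w1:T, w3:F, w4:T, w6:F. ✗
w2: successors {w1, w2, w3, w6}; <>p there: w1:T, w2:T, w3:F, w6:F. ✗
w3: successors {w2, w3, w4, w5}; <>p there: w2:T, w3:F, w4:T, w5:T. ✗
w4: successors {w1, w2, w4, w5, w6}; <>p there: w1:T, w2:T, w4:T, w5:T, w6:F. ✗
w5: successors {w1, w3, w5, w6}; <>p there: w1:T, w3:F, w5:T, w6:F. ✗
w6: successors {w0, w2, w3, w5, w6}; <>p there: w0:T, w2:T, w3:F, w5:T, w6:F. ✗
Satisfying worlds: {w0}.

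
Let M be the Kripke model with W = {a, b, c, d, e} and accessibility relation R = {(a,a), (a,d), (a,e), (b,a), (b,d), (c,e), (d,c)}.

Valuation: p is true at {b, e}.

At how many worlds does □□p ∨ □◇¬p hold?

4

a: □□p is F, □◇¬p is F. ✗
b: □□p is F, □◇¬p is T. ✓
c: □□p is T, □◇¬p is F. ✓
d: □□p is T, □◇¬p is F. ✓
e: □□p is T, □◇¬p is T. ✓
Satisfying worlds: {b, c, d, e}.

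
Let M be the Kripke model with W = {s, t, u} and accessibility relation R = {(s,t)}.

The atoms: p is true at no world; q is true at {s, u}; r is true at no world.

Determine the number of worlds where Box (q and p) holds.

2

s: successors {t}; q and p there: t:F. ✗
t: no successors, so Box (q and p) holds vacuously. ✓
u: no successors, so Box (q and p) holds vacuously. ✓
Satisfying worlds: {t, u}.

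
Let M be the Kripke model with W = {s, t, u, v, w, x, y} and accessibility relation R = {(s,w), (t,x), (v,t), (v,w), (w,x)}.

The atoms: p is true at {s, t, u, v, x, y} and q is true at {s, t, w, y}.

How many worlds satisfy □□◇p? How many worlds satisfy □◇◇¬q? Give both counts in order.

5 and 3

For □□◇p:
s: successors {w}; □◇p there: w:F. ✗
t: successors {x}; □◇p there: x:T. ✓
u: no successors, so □□◇p holds vacuously. ✓
v: successors {t, w}; □◇p there: t:F, w:F. ✗
w: successors {x}; □◇p there: x:T. ✓
x: no successors, so □□◇p holds vacuously. ✓
y: no successors, so □□◇p holds vacuously. ✓
— 5 worlds.
For □◇◇¬q:
s: successors {w}; ◇◇¬q there: w:F. ✗
t: successors {x}; ◇◇¬q there: x:F. ✗
u: no successors, so □◇◇¬q holds vacuously. ✓
v: successors {t, w}; ◇◇¬q there: t:F, w:F. ✗
w: successors {x}; ◇◇¬q there: x:F. ✗
x: no successors, so □◇◇¬q holds vacuously. ✓
y: no successors, so □◇◇¬q holds vacuously. ✓
— 3 worlds.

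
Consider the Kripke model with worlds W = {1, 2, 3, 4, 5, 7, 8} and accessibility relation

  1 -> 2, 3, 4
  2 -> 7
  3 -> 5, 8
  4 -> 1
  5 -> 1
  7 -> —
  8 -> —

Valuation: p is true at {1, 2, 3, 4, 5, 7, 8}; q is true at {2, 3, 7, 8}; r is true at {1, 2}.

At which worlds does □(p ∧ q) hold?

{2, 7, 8}

1: successors {2, 3, 4}; p ∧ q there: 2:T, 3:T, 4:F. ✗
2: successors {7}; p ∧ q there: 7:T. ✓
3: successors {5, 8}; p ∧ q there: 5:F, 8:T. ✗
4: successors {1}; p ∧ q there: 1:F. ✗
5: successors {1}; p ∧ q there: 1:F. ✗
7: no successors, so □(p ∧ q) holds vacuously. ✓
8: no successors, so □(p ∧ q) holds vacuously. ✓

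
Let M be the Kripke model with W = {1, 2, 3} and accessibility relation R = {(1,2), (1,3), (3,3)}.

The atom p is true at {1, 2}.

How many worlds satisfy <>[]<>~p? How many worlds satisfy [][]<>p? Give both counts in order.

2 and 1

For <>[]<>~p:
1: successors {2, 3}; []<>~p there: 2:T, 3:T. ✓
2: no successors, so <>[]<>~p fails. ✗
3: successors {3}; []<>~p there: 3:T. ✓
— 2 worlds.
For [][]<>p:
1: successors {2, 3}; []<>p there: 2:T, 3:F. ✗
2: no successors, so [][]<>p holds vacuously. ✓
3: successors {3}; []<>p there: 3:F. ✗
— 1 world.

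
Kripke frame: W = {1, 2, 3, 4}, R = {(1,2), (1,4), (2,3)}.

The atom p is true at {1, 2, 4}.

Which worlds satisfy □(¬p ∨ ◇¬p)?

1: successors {2, 4}; ¬p ∨ ◇¬p there: 2:T, 4:F. ✗
2: successors {3}; ¬p ∨ ◇¬p there: 3:T. ✓
3: no successors, so □(¬p ∨ ◇¬p) holds vacuously. ✓
4: no successors, so □(¬p ∨ ◇¬p) holds vacuously. ✓

{2, 3, 4}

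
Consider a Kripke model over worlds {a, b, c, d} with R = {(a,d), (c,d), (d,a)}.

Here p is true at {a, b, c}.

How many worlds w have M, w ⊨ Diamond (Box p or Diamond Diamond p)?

3

a: successors {d}; Box p or Diamond Diamond p there: d:T. ✓
b: no successors, so Diamond (Box p or Diamond Diamond p) fails. ✗
c: successors {d}; Box p or Diamond Diamond p there: d:T. ✓
d: successors {a}; Box p or Diamond Diamond p there: a:T. ✓
Satisfying worlds: {a, c, d}.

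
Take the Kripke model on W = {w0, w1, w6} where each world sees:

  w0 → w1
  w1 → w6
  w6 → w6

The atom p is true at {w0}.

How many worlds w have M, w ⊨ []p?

0

w0: successors {w1}; p there: w1:F. ✗
w1: successors {w6}; p there: w6:F. ✗
w6: successors {w6}; p there: w6:F. ✗
Satisfying worlds: ∅.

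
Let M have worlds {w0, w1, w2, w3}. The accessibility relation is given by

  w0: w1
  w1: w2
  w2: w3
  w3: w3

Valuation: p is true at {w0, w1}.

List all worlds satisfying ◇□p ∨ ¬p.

w0: ◇□p is F, ¬p is F. ✗
w1: ◇□p is F, ¬p is F. ✗
w2: ◇□p is F, ¬p is T. ✓
w3: ◇□p is F, ¬p is T. ✓

{w2, w3}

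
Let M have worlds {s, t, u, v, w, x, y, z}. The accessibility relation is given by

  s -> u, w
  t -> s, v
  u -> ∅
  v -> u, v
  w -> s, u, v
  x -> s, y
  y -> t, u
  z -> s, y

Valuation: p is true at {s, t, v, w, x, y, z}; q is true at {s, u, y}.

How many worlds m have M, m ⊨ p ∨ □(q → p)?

8

s: p is T, □(q → p) is F. ✓
t: p is T, □(q → p) is T. ✓
u: p is F, □(q → p) is T. ✓
v: p is T, □(q → p) is F. ✓
w: p is T, □(q → p) is F. ✓
x: p is T, □(q → p) is T. ✓
y: p is T, □(q → p) is F. ✓
z: p is T, □(q → p) is T. ✓
Satisfying worlds: {s, t, u, v, w, x, y, z}.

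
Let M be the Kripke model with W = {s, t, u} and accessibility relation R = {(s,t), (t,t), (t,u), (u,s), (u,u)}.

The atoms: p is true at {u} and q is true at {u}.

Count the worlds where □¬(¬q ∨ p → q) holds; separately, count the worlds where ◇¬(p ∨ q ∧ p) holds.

For □¬(¬q ∨ p → q):
s: successors {t}; ¬(¬q ∨ p → q) there: t:T. ✓
t: successors {t, u}; ¬(¬q ∨ p → q) there: t:T, u:F. ✗
u: successors {s, u}; ¬(¬q ∨ p → q) there: s:T, u:F. ✗
— 1 world.
For ◇¬(p ∨ q ∧ p):
s: successors {t}; ¬(p ∨ q ∧ p) there: t:T. ✓
t: successors {t, u}; ¬(p ∨ q ∧ p) there: t:T, u:F. ✓
u: successors {s, u}; ¬(p ∨ q ∧ p) there: s:T, u:F. ✓
— 3 worlds.

1 and 3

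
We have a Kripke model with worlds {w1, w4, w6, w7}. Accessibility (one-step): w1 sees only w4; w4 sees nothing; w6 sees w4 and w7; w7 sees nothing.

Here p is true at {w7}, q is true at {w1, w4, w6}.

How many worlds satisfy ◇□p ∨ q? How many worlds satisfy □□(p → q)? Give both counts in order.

For ◇□p ∨ q:
w1: ◇□p is T, q is T. ✓
w4: ◇□p is F, q is T. ✓
w6: ◇□p is T, q is T. ✓
w7: ◇□p is F, q is F. ✗
— 3 worlds.
For □□(p → q):
w1: successors {w4}; □(p → q) there: w4:T. ✓
w4: no successors, so □□(p → q) holds vacuously. ✓
w6: successors {w4, w7}; □(p → q) there: w4:T, w7:T. ✓
w7: no successors, so □□(p → q) holds vacuously. ✓
— 4 worlds.

3 and 4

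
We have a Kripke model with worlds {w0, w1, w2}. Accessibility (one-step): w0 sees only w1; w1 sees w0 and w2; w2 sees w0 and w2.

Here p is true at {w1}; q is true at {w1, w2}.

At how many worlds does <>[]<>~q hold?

2

w0: successors {w1}; []<>~q there: w1:F. ✗
w1: successors {w0, w2}; []<>~q there: w0:T, w2:F. ✓
w2: successors {w0, w2}; []<>~q there: w0:T, w2:F. ✓
Satisfying worlds: {w1, w2}.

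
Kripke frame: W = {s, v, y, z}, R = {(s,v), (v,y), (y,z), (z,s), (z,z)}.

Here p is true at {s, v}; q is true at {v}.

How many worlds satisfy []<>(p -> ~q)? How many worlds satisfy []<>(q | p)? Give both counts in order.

3 and 2

For []<>(p -> ~q):
s: successors {v}; <>(p -> ~q) there: v:T. ✓
v: successors {y}; <>(p -> ~q) there: y:T. ✓
y: successors {z}; <>(p -> ~q) there: z:T. ✓
z: successors {s, z}; <>(p -> ~q) there: s:F, z:T. ✗
— 3 worlds.
For []<>(q | p):
s: successors {v}; <>(q | p) there: v:F. ✗
v: successors {y}; <>(q | p) there: y:F. ✗
y: successors {z}; <>(q | p) there: z:T. ✓
z: successors {s, z}; <>(q | p) there: s:T, z:T. ✓
— 2 worlds.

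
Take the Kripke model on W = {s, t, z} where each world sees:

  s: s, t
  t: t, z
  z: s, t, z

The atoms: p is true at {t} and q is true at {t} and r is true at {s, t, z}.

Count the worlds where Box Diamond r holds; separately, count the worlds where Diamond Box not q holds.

For Box Diamond r:
s: successors {s, t}; Diamond r there: s:T, t:T. ✓
t: successors {t, z}; Diamond r there: t:T, z:T. ✓
z: successors {s, t, z}; Diamond r there: s:T, t:T, z:T. ✓
— 3 worlds.
For Diamond Box not q:
s: successors {s, t}; Box not q there: s:F, t:F. ✗
t: successors {t, z}; Box not q there: t:F, z:F. ✗
z: successors {s, t, z}; Box not q there: s:F, t:F, z:F. ✗
— 0 worlds.

3 and 0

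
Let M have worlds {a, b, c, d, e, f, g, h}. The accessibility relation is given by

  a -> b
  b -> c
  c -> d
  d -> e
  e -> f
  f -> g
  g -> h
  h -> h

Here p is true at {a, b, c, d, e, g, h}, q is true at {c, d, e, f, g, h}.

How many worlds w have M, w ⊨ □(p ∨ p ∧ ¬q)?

a: successors {b}; p ∨ p ∧ ¬q there: b:T. ✓
b: successors {c}; p ∨ p ∧ ¬q there: c:T. ✓
c: successors {d}; p ∨ p ∧ ¬q there: d:T. ✓
d: successors {e}; p ∨ p ∧ ¬q there: e:T. ✓
e: successors {f}; p ∨ p ∧ ¬q there: f:F. ✗
f: successors {g}; p ∨ p ∧ ¬q there: g:T. ✓
g: successors {h}; p ∨ p ∧ ¬q there: h:T. ✓
h: successors {h}; p ∨ p ∧ ¬q there: h:T. ✓
Satisfying worlds: {a, b, c, d, f, g, h}.

7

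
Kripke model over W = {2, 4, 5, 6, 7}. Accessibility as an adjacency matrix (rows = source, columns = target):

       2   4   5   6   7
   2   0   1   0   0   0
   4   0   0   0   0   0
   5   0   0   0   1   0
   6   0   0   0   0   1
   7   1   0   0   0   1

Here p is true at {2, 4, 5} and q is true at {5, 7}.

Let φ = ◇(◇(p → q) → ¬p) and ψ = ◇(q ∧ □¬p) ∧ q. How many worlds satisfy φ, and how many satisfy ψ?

4 and 0

For ◇(◇(p → q) → ¬p):
2: successors {4}; ◇(p → q) → ¬p there: 4:T. ✓
4: no successors, so ◇(◇(p → q) → ¬p) fails. ✗
5: successors {6}; ◇(p → q) → ¬p there: 6:T. ✓
6: successors {7}; ◇(p → q) → ¬p there: 7:T. ✓
7: successors {2, 7}; ◇(p → q) → ¬p there: 2:T, 7:T. ✓
— 4 worlds.
For ◇(q ∧ □¬p) ∧ q:
2: ◇(q ∧ □¬p) is F, q is F. ✗
4: ◇(q ∧ □¬p) is F, q is F. ✗
5: ◇(q ∧ □¬p) is F, q is T. ✗
6: ◇(q ∧ □¬p) is F, q is F. ✗
7: ◇(q ∧ □¬p) is F, q is T. ✗
— 0 worlds.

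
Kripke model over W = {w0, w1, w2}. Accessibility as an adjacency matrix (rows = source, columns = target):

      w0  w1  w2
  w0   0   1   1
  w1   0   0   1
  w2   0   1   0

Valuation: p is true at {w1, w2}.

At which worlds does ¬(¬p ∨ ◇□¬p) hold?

w0: ¬p ∨ ◇□¬p is T. ✗
w1: ¬p ∨ ◇□¬p is F. ✓
w2: ¬p ∨ ◇□¬p is F. ✓

{w1, w2}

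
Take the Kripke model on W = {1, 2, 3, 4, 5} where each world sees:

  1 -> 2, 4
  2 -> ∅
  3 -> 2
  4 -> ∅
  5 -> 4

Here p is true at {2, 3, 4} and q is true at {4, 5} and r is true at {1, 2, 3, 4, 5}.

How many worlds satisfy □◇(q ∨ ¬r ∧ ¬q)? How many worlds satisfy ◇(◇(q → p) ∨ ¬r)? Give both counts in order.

2 and 0

For □◇(q ∨ ¬r ∧ ¬q):
1: successors {2, 4}; ◇(q ∨ ¬r ∧ ¬q) there: 2:F, 4:F. ✗
2: no successors, so □◇(q ∨ ¬r ∧ ¬q) holds vacuously. ✓
3: successors {2}; ◇(q ∨ ¬r ∧ ¬q) there: 2:F. ✗
4: no successors, so □◇(q ∨ ¬r ∧ ¬q) holds vacuously. ✓
5: successors {4}; ◇(q ∨ ¬r ∧ ¬q) there: 4:F. ✗
— 2 worlds.
For ◇(◇(q → p) ∨ ¬r):
1: successors {2, 4}; ◇(q → p) ∨ ¬r there: 2:F, 4:F. ✗
2: no successors, so ◇(◇(q → p) ∨ ¬r) fails. ✗
3: successors {2}; ◇(q → p) ∨ ¬r there: 2:F. ✗
4: no successors, so ◇(◇(q → p) ∨ ¬r) fails. ✗
5: successors {4}; ◇(q → p) ∨ ¬r there: 4:F. ✗
— 0 worlds.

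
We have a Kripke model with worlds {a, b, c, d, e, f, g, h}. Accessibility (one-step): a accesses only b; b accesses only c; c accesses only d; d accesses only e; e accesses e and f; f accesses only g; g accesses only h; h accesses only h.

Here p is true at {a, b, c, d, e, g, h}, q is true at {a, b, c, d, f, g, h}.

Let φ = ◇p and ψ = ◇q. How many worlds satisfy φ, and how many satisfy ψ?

For ◇p:
a: successors {b}; p there: b:T. ✓
b: successors {c}; p there: c:T. ✓
c: successors {d}; p there: d:T. ✓
d: successors {e}; p there: e:T. ✓
e: successors {e, f}; p there: e:T, f:F. ✓
f: successors {g}; p there: g:T. ✓
g: successors {h}; p there: h:T. ✓
h: successors {h}; p there: h:T. ✓
— 8 worlds.
For ◇q:
a: successors {b}; q there: b:T. ✓
b: successors {c}; q there: c:T. ✓
c: successors {d}; q there: d:T. ✓
d: successors {e}; q there: e:F. ✗
e: successors {e, f}; q there: e:F, f:T. ✓
f: successors {g}; q there: g:T. ✓
g: successors {h}; q there: h:T. ✓
h: successors {h}; q there: h:T. ✓
— 7 worlds.

8 and 7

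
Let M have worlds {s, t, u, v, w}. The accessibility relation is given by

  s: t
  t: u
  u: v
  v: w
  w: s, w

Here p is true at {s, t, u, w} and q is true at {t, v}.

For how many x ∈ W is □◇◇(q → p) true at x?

4

s: successors {t}; ◇◇(q → p) there: t:F. ✗
t: successors {u}; ◇◇(q → p) there: u:T. ✓
u: successors {v}; ◇◇(q → p) there: v:T. ✓
v: successors {w}; ◇◇(q → p) there: w:T. ✓
w: successors {s, w}; ◇◇(q → p) there: s:T, w:T. ✓
Satisfying worlds: {t, u, v, w}.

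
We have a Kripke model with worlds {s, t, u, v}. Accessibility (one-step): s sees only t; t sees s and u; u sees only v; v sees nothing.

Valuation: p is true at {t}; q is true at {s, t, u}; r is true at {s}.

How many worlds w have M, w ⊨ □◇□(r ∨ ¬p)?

s: successors {t}; ◇□(r ∨ ¬p) there: t:T. ✓
t: successors {s, u}; ◇□(r ∨ ¬p) there: s:T, u:T. ✓
u: successors {v}; ◇□(r ∨ ¬p) there: v:F. ✗
v: no successors, so □◇□(r ∨ ¬p) holds vacuously. ✓
Satisfying worlds: {s, t, v}.

3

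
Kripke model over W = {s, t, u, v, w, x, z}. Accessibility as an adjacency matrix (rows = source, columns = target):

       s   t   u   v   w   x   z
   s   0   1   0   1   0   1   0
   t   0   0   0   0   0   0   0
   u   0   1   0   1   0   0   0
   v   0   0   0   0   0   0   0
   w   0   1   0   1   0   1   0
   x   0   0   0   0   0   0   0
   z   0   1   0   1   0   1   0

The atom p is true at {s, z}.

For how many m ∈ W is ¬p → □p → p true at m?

4

s: ¬p is F, □p → p is T. ✓
t: ¬p is T, □p → p is F. ✗
u: ¬p is T, □p → p is T. ✓
v: ¬p is T, □p → p is F. ✗
w: ¬p is T, □p → p is T. ✓
x: ¬p is T, □p → p is F. ✗
z: ¬p is F, □p → p is T. ✓
Satisfying worlds: {s, u, w, z}.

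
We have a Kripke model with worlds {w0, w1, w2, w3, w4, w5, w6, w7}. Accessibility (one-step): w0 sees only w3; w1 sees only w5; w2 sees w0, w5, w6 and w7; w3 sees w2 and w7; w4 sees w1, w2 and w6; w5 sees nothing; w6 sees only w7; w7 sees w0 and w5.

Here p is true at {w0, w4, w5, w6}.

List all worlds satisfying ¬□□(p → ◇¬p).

{w2, w3, w4, w6}

w0: □□(p → ◇¬p) is T. ✗
w1: □□(p → ◇¬p) is T. ✗
w2: □□(p → ◇¬p) is F. ✓
w3: □□(p → ◇¬p) is F. ✓
w4: □□(p → ◇¬p) is F. ✓
w5: □□(p → ◇¬p) is T. ✗
w6: □□(p → ◇¬p) is F. ✓
w7: □□(p → ◇¬p) is T. ✗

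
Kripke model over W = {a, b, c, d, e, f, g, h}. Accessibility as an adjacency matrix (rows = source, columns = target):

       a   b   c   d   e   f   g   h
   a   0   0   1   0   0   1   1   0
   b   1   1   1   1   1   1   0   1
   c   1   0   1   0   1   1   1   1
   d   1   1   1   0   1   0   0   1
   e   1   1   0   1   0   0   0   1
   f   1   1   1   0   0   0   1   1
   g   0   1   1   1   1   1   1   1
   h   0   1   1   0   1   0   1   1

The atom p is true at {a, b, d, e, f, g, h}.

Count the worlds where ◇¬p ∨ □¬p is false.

a: ◇¬p is T, □¬p is F. ✓
b: ◇¬p is T, □¬p is F. ✓
c: ◇¬p is T, □¬p is F. ✓
d: ◇¬p is T, □¬p is F. ✓
e: ◇¬p is F, □¬p is F. ✗
f: ◇¬p is T, □¬p is F. ✓
g: ◇¬p is T, □¬p is F. ✓
h: ◇¬p is T, □¬p is F. ✓
Satisfying worlds: {a, b, c, d, f, g, h}.
So ◇¬p ∨ □¬p fails at the other 1 world.

1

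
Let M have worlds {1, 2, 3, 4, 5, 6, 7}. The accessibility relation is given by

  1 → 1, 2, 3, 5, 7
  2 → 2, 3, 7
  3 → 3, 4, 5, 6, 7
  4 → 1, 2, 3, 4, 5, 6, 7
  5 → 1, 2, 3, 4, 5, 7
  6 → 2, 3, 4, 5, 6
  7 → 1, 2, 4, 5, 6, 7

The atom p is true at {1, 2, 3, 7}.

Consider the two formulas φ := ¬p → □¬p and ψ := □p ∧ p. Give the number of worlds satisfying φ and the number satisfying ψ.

4 and 1

For ¬p → □¬p:
1: ¬p is F, □¬p is F. ✓
2: ¬p is F, □¬p is F. ✓
3: ¬p is F, □¬p is F. ✓
4: ¬p is T, □¬p is F. ✗
5: ¬p is T, □¬p is F. ✗
6: ¬p is T, □¬p is F. ✗
7: ¬p is F, □¬p is F. ✓
— 4 worlds.
For □p ∧ p:
1: □p is F, p is T. ✗
2: □p is T, p is T. ✓
3: □p is F, p is T. ✗
4: □p is F, p is F. ✗
5: □p is F, p is F. ✗
6: □p is F, p is F. ✗
7: □p is F, p is T. ✗
— 1 world.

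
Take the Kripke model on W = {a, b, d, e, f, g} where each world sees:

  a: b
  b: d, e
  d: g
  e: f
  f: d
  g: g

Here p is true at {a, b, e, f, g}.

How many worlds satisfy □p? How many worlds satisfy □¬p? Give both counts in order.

For □p:
a: successors {b}; p there: b:T. ✓
b: successors {d, e}; p there: d:F, e:T. ✗
d: successors {g}; p there: g:T. ✓
e: successors {f}; p there: f:T. ✓
f: successors {d}; p there: d:F. ✗
g: successors {g}; p there: g:T. ✓
— 4 worlds.
For □¬p:
a: successors {b}; ¬p there: b:F. ✗
b: successors {d, e}; ¬p there: d:T, e:F. ✗
d: successors {g}; ¬p there: g:F. ✗
e: successors {f}; ¬p there: f:F. ✗
f: successors {d}; ¬p there: d:T. ✓
g: successors {g}; ¬p there: g:F. ✗
— 1 world.

4 and 1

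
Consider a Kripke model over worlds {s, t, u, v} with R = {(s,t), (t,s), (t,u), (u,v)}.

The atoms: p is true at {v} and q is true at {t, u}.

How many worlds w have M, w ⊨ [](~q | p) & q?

1

s: [](~q | p) is F, q is F. ✗
t: [](~q | p) is F, q is T. ✗
u: [](~q | p) is T, q is T. ✓
v: [](~q | p) is T, q is F. ✗
Satisfying worlds: {u}.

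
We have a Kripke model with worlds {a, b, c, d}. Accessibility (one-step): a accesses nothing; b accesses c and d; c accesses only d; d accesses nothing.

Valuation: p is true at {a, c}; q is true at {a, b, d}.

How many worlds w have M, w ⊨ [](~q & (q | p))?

2

a: no successors, so [](~q & (q | p)) holds vacuously. ✓
b: successors {c, d}; ~q & (q | p) there: c:T, d:F. ✗
c: successors {d}; ~q & (q | p) there: d:F. ✗
d: no successors, so [](~q & (q | p)) holds vacuously. ✓
Satisfying worlds: {a, d}.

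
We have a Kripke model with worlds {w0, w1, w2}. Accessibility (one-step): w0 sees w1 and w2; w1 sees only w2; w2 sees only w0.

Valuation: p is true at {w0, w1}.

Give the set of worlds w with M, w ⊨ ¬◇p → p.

w0: ¬◇p is F, p is T. ✓
w1: ¬◇p is T, p is T. ✓
w2: ¬◇p is F, p is F. ✓

{w0, w1, w2}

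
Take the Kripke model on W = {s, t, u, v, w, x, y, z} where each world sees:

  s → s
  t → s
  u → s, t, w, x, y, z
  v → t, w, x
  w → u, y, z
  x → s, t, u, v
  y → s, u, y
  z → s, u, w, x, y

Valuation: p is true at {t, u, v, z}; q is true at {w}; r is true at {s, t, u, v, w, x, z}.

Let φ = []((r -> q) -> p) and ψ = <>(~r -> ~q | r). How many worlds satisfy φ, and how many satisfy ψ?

For []((r -> q) -> p):
s: successors {s}; (r -> q) -> p there: s:T. ✓
t: successors {s}; (r -> q) -> p there: s:T. ✓
u: successors {s, t, w, x, y, z}; (r -> q) -> p there: s:T, t:T, w:F, x:T, y:F, z:T. ✗
v: successors {t, w, x}; (r -> q) -> p there: t:T, w:F, x:T. ✗
w: successors {u, y, z}; (r -> q) -> p there: u:T, y:F, z:T. ✗
x: successors {s, t, u, v}; (r -> q) -> p there: s:T, t:T, u:T, v:T. ✓
y: successors {s, u, y}; (r -> q) -> p there: s:T, u:T, y:F. ✗
z: successors {s, u, w, x, y}; (r -> q) -> p there: s:T, u:T, w:F, x:T, y:F. ✗
— 3 worlds.
For <>(~r -> ~q | r):
s: successors {s}; ~r -> ~q | r there: s:T. ✓
t: successors {s}; ~r -> ~q | r there: s:T. ✓
u: successors {s, t, w, x, y, z}; ~r -> ~q | r there: s:T, t:T, w:T, x:T, y:T, z:T. ✓
v: successors {t, w, x}; ~r -> ~q | r there: t:T, w:T, x:T. ✓
w: successors {u, y, z}; ~r -> ~q | r there: u:T, y:T, z:T. ✓
x: successors {s, t, u, v}; ~r -> ~q | r there: s:T, t:T, u:T, v:T. ✓
y: successors {s, u, y}; ~r -> ~q | r there: s:T, u:T, y:T. ✓
z: successors {s, u, w, x, y}; ~r -> ~q | r there: s:T, u:T, w:T, x:T, y:T. ✓
— 8 worlds.

3 and 8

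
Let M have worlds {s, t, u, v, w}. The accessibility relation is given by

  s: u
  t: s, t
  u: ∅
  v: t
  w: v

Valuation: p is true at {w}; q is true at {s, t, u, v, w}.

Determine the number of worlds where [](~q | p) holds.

s: successors {u}; ~q | p there: u:F. ✗
t: successors {s, t}; ~q | p there: s:F, t:F. ✗
u: no successors, so [](~q | p) holds vacuously. ✓
v: successors {t}; ~q | p there: t:F. ✗
w: successors {v}; ~q | p there: v:F. ✗
Satisfying worlds: {u}.

1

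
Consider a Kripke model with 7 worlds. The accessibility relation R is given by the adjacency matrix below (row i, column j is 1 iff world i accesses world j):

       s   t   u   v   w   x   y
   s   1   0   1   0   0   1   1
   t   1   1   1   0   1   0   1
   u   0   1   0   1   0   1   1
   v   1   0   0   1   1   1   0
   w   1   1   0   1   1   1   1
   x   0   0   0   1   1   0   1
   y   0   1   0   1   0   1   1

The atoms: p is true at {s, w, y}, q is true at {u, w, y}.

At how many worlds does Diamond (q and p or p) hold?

7

s: successors {s, u, x, y}; q and p or p there: s:T, u:F, x:F, y:T. ✓
t: successors {s, t, u, w, y}; q and p or p there: s:T, t:F, u:F, w:T, y:T. ✓
u: successors {t, v, x, y}; q and p or p there: t:F, v:F, x:F, y:T. ✓
v: successors {s, v, w, x}; q and p or p there: s:T, v:F, w:T, x:F. ✓
w: successors {s, t, v, w, x, y}; q and p or p there: s:T, t:F, v:F, w:T, x:F, y:T. ✓
x: successors {v, w, y}; q and p or p there: v:F, w:T, y:T. ✓
y: successors {t, v, x, y}; q and p or p there: t:F, v:F, x:F, y:T. ✓
Satisfying worlds: {s, t, u, v, w, x, y}.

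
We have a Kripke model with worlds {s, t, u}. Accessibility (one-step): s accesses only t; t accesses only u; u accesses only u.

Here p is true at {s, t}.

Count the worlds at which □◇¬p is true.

3

s: successors {t}; ◇¬p there: t:T. ✓
t: successors {u}; ◇¬p there: u:T. ✓
u: successors {u}; ◇¬p there: u:T. ✓
Satisfying worlds: {s, t, u}.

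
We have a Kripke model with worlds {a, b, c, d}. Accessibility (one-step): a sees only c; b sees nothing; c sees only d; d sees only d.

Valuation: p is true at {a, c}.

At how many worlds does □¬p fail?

a: successors {c}; ¬p there: c:F. ✗
b: no successors, so □¬p holds vacuously. ✓
c: successors {d}; ¬p there: d:T. ✓
d: successors {d}; ¬p there: d:T. ✓
Satisfying worlds: {b, c, d}.
So □¬p fails at the other 1 world.

1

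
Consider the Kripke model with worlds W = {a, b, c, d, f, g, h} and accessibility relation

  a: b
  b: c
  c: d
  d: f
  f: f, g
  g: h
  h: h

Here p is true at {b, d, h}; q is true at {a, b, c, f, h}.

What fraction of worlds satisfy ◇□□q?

a: successors {b}; □□q there: b:F. ✗
b: successors {c}; □□q there: c:T. ✓
c: successors {d}; □□q there: d:F. ✗
d: successors {f}; □□q there: f:F. ✗
f: successors {f, g}; □□q there: f:F, g:T. ✓
g: successors {h}; □□q there: h:T. ✓
h: successors {h}; □□q there: h:T. ✓
That's 4 of 7 worlds, so 4/7.

4/7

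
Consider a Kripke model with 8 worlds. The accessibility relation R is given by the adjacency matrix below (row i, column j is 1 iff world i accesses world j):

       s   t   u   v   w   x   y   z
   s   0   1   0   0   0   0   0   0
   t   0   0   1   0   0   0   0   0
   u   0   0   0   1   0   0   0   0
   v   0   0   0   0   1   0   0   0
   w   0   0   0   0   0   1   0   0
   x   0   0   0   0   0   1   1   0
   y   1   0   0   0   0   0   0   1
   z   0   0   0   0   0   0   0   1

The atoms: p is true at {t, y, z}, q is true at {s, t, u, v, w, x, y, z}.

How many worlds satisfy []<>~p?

6

s: successors {t}; <>~p there: t:T. ✓
t: successors {u}; <>~p there: u:T. ✓
u: successors {v}; <>~p there: v:T. ✓
v: successors {w}; <>~p there: w:T. ✓
w: successors {x}; <>~p there: x:T. ✓
x: successors {x, y}; <>~p there: x:T, y:T. ✓
y: successors {s, z}; <>~p there: s:F, z:F. ✗
z: successors {z}; <>~p there: z:F. ✗
Satisfying worlds: {s, t, u, v, w, x}.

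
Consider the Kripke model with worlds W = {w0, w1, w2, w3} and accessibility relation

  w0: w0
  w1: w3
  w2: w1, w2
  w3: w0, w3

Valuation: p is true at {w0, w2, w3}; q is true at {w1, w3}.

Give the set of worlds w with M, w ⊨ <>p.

w0: successors {w0}; p there: w0:T. ✓
w1: successors {w3}; p there: w3:T. ✓
w2: successors {w1, w2}; p there: w1:F, w2:T. ✓
w3: successors {w0, w3}; p there: w0:T, w3:T. ✓

{w0, w1, w2, w3}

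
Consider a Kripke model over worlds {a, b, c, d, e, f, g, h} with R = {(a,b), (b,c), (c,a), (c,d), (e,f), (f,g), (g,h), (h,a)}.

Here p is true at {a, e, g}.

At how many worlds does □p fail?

5

a: successors {b}; p there: b:F. ✗
b: successors {c}; p there: c:F. ✗
c: successors {a, d}; p there: a:T, d:F. ✗
d: no successors, so □p holds vacuously. ✓
e: successors {f}; p there: f:F. ✗
f: successors {g}; p there: g:T. ✓
g: successors {h}; p there: h:F. ✗
h: successors {a}; p there: a:T. ✓
Satisfying worlds: {d, f, h}.
So □p fails at the other 5 worlds.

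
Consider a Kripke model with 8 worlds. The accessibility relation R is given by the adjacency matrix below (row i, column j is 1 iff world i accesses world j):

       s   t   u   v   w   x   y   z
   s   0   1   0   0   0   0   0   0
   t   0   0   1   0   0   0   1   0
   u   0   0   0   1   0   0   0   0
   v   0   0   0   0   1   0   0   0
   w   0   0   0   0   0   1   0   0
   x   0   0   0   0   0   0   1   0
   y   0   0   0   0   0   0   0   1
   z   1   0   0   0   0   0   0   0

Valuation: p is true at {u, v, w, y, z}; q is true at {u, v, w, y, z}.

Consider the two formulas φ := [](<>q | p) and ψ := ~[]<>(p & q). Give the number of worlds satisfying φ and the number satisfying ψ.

7 and 3

For [](<>q | p):
s: successors {t}; <>q | p there: t:T. ✓
t: successors {u, y}; <>q | p there: u:T, y:T. ✓
u: successors {v}; <>q | p there: v:T. ✓
v: successors {w}; <>q | p there: w:T. ✓
w: successors {x}; <>q | p there: x:T. ✓
x: successors {y}; <>q | p there: y:T. ✓
y: successors {z}; <>q | p there: z:T. ✓
z: successors {s}; <>q | p there: s:F. ✗
— 7 worlds.
For ~[]<>(p & q):
s: []<>(p & q) is T. ✗
t: []<>(p & q) is T. ✗
u: []<>(p & q) is T. ✗
v: []<>(p & q) is F. ✓
w: []<>(p & q) is T. ✗
x: []<>(p & q) is T. ✗
y: []<>(p & q) is F. ✓
z: []<>(p & q) is F. ✓
— 3 worlds.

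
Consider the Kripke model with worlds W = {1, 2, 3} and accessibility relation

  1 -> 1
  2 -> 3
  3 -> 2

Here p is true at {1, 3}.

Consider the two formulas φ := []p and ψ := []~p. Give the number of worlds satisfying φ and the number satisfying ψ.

2 and 1

For []p:
1: successors {1}; p there: 1:T. ✓
2: successors {3}; p there: 3:T. ✓
3: successors {2}; p there: 2:F. ✗
— 2 worlds.
For []~p:
1: successors {1}; ~p there: 1:F. ✗
2: successors {3}; ~p there: 3:F. ✗
3: successors {2}; ~p there: 2:T. ✓
— 1 world.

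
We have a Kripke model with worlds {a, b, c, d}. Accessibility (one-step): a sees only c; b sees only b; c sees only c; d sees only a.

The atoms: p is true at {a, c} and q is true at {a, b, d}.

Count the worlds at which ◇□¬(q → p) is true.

1

a: successors {c}; □¬(q → p) there: c:F. ✗
b: successors {b}; □¬(q → p) there: b:T. ✓
c: successors {c}; □¬(q → p) there: c:F. ✗
d: successors {a}; □¬(q → p) there: a:F. ✗
Satisfying worlds: {b}.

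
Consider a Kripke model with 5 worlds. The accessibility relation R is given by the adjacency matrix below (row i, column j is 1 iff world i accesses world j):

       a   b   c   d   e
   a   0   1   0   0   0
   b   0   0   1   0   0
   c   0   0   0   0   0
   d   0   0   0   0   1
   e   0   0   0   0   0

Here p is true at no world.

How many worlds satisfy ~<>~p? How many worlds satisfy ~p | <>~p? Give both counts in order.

For ~<>~p:
a: <>~p is T. ✗
b: <>~p is T. ✗
c: <>~p is F. ✓
d: <>~p is T. ✗
e: <>~p is F. ✓
— 2 worlds.
For ~p | <>~p:
a: ~p is T, <>~p is T. ✓
b: ~p is T, <>~p is T. ✓
c: ~p is T, <>~p is F. ✓
d: ~p is T, <>~p is T. ✓
e: ~p is T, <>~p is F. ✓
— 5 worlds.

2 and 5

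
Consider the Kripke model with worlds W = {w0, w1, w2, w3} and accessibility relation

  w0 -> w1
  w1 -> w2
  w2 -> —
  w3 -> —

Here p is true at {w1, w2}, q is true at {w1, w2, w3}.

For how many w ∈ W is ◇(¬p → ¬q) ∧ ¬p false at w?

w0: ◇(¬p → ¬q) is T, ¬p is T. ✓
w1: ◇(¬p → ¬q) is T, ¬p is F. ✗
w2: ◇(¬p → ¬q) is F, ¬p is F. ✗
w3: ◇(¬p → ¬q) is F, ¬p is T. ✗
Satisfying worlds: {w0}.
So ◇(¬p → ¬q) ∧ ¬p fails at the other 3 worlds.

3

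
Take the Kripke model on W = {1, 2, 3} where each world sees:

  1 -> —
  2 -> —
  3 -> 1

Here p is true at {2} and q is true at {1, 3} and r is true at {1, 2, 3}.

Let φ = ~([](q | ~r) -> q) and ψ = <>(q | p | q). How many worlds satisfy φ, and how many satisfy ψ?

For ~([](q | ~r) -> q):
1: [](q | ~r) -> q is T. ✗
2: [](q | ~r) -> q is F. ✓
3: [](q | ~r) -> q is T. ✗
— 1 world.
For <>(q | p | q):
1: no successors, so <>(q | p | q) fails. ✗
2: no successors, so <>(q | p | q) fails. ✗
3: successors {1}; q | p | q there: 1:T. ✓
— 1 world.

1 and 1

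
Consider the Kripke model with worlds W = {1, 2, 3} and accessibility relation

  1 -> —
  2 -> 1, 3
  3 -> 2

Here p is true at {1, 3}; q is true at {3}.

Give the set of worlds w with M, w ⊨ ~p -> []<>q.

{1, 3}

1: ~p is F, []<>q is T. ✓
2: ~p is T, []<>q is F. ✗
3: ~p is F, []<>q is T. ✓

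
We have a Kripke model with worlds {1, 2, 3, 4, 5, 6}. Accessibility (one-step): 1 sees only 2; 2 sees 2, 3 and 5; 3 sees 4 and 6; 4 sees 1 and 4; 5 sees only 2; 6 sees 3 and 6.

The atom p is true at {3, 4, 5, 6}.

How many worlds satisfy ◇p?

4

1: successors {2}; p there: 2:F. ✗
2: successors {2, 3, 5}; p there: 2:F, 3:T, 5:T. ✓
3: successors {4, 6}; p there: 4:T, 6:T. ✓
4: successors {1, 4}; p there: 1:F, 4:T. ✓
5: successors {2}; p there: 2:F. ✗
6: successors {3, 6}; p there: 3:T, 6:T. ✓
Satisfying worlds: {2, 3, 4, 6}.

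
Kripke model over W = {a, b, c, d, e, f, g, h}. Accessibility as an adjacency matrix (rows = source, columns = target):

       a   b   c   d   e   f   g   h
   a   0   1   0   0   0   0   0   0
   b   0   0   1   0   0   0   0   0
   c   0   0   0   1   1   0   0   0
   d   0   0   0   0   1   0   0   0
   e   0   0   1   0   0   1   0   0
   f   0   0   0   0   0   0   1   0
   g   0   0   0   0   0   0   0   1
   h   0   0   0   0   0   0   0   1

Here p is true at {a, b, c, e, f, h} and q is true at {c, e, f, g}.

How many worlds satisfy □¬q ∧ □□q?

a: □¬q is T, □□q is T. ✓
b: □¬q is F, □□q is F. ✗
c: □¬q is F, □□q is T. ✗
d: □¬q is F, □□q is T. ✗
e: □¬q is F, □□q is F. ✗
f: □¬q is F, □□q is F. ✗
g: □¬q is T, □□q is F. ✗
h: □¬q is T, □□q is F. ✗
Satisfying worlds: {a}.

1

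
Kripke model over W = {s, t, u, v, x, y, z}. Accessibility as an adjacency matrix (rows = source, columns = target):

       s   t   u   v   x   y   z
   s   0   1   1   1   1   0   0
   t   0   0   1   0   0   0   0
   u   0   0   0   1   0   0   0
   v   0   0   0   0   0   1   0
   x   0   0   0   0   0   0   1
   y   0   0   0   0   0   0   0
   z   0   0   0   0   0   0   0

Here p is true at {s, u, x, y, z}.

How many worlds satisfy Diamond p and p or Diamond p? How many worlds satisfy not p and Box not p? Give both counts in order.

For Diamond p and p or Diamond p:
s: Diamond p and p is T, Diamond p is T. ✓
t: Diamond p and p is F, Diamond p is T. ✓
u: Diamond p and p is F, Diamond p is F. ✗
v: Diamond p and p is F, Diamond p is T. ✓
x: Diamond p and p is T, Diamond p is T. ✓
y: Diamond p and p is F, Diamond p is F. ✗
z: Diamond p and p is F, Diamond p is F. ✗
— 4 worlds.
For not p and Box not p:
s: not p is F, Box not p is F. ✗
t: not p is T, Box not p is F. ✗
u: not p is F, Box not p is T. ✗
v: not p is T, Box not p is F. ✗
x: not p is F, Box not p is F. ✗
y: not p is F, Box not p is T. ✗
z: not p is F, Box not p is T. ✗
— 0 worlds.

4 and 0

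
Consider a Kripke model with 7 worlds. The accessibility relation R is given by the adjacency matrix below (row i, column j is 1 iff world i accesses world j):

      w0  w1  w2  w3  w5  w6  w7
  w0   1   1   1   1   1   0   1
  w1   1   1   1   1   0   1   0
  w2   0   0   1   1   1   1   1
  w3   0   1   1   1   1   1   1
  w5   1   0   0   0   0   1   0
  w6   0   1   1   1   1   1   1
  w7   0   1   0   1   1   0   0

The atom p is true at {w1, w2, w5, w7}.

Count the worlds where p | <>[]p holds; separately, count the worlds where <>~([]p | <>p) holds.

4 and 5

For p | <>[]p:
w0: p is F, <>[]p is F. ✗
w1: p is T, <>[]p is F. ✓
w2: p is T, <>[]p is F. ✓
w3: p is F, <>[]p is F. ✗
w5: p is T, <>[]p is F. ✓
w6: p is F, <>[]p is F. ✗
w7: p is T, <>[]p is F. ✓
— 4 worlds.
For <>~([]p | <>p):
w0: successors {w0, w1, w2, w3, w5, w7}; ~([]p | <>p) there: w0:F, w1:F, w2:F, w3:F, w5:T, w7:F. ✓
w1: successors {w0, w1, w2, w3, w6}; ~([]p | <>p) there: w0:F, w1:F, w2:F, w3:F, w6:F. ✗
w2: successors {w2, w3, w5, w6, w7}; ~([]p | <>p) there: w2:F, w3:F, w5:T, w6:F, w7:F. ✓
w3: successors {w1, w2, w3, w5, w6, w7}; ~([]p | <>p) there: w1:F, w2:F, w3:F, w5:T, w6:F, w7:F. ✓
w5: successors {w0, w6}; ~([]p | <>p) there: w0:F, w6:F. ✗
w6: successors {w1, w2, w3, w5, w6, w7}; ~([]p | <>p) there: w1:F, w2:F, w3:F, w5:T, w6:F, w7:F. ✓
w7: successors {w1, w3, w5}; ~([]p | <>p) there: w1:F, w3:F, w5:T. ✓
— 5 worlds.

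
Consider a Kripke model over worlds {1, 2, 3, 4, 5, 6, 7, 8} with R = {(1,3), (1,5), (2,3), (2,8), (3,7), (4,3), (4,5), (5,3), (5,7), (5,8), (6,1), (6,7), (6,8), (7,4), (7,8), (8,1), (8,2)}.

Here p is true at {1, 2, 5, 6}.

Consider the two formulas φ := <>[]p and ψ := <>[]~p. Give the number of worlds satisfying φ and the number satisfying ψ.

For <>[]p:
1: successors {3, 5}; []p there: 3:F, 5:F. ✗
2: successors {3, 8}; []p there: 3:F, 8:T. ✓
3: successors {7}; []p there: 7:F. ✗
4: successors {3, 5}; []p there: 3:F, 5:F. ✗
5: successors {3, 7, 8}; []p there: 3:F, 7:F, 8:T. ✓
6: successors {1, 7, 8}; []p there: 1:F, 7:F, 8:T. ✓
7: successors {4, 8}; []p there: 4:F, 8:T. ✓
8: successors {1, 2}; []p there: 1:F, 2:F. ✗
— 4 worlds.
For <>[]~p:
1: successors {3, 5}; []~p there: 3:T, 5:T. ✓
2: successors {3, 8}; []~p there: 3:T, 8:F. ✓
3: successors {7}; []~p there: 7:T. ✓
4: successors {3, 5}; []~p there: 3:T, 5:T. ✓
5: successors {3, 7, 8}; []~p there: 3:T, 7:T, 8:F. ✓
6: successors {1, 7, 8}; []~p there: 1:F, 7:T, 8:F. ✓
7: successors {4, 8}; []~p there: 4:F, 8:F. ✗
8: successors {1, 2}; []~p there: 1:F, 2:T. ✓
— 7 worlds.

4 and 7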